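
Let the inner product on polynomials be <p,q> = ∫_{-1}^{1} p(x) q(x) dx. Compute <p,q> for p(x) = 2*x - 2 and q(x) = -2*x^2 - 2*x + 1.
<p,q> = -4

Expand the product: p(x)·q(x) = -4*x^3 + 6*x - 2.
∫_{-1}^{1} of each monomial x^k gives [2/(k+1) if k even, 0 if k odd]. Integrating term-by-term (or equivalently evaluating the antiderivative F(x) = -x^4 + 3*x^2 - 2*x at the endpoints):
  F(1) − F(−1) = 0 − (4) = -4.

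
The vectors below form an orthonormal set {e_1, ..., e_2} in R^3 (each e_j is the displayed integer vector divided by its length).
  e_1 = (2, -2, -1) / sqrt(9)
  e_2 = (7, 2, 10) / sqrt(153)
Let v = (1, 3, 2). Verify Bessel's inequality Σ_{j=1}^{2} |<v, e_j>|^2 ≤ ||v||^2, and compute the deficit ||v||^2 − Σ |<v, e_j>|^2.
Σ |<v, e_j>|^2 = 189/17; ||v||^2 = 14; deficit = 49/17

Write each e_j = u_j / sqrt(<u_j, u_j>) where u_j is the displayed integer vector. Then <v, e_j> = <v, u_j> / sqrt(<u_j, u_j>), so |<v, e_j>|^2 = <v, u_j>^2 / <u_j, u_j>.
Coefficients: <v, e_1> = -6/sqrt(9), <v, e_2> = 33/sqrt(153).
Square and sum: Σ |<v, e_j>|^2 = 189/17.
Compute ||v||^2 = v·v = 14.
Deficit = 14 − 189/17 = 49/17 ≥ 0, confirming Bessel's inequality. (The deficit equals ||v − Σ <v,e_j> e_j||^2, the squared distance from v to span{e_j}.)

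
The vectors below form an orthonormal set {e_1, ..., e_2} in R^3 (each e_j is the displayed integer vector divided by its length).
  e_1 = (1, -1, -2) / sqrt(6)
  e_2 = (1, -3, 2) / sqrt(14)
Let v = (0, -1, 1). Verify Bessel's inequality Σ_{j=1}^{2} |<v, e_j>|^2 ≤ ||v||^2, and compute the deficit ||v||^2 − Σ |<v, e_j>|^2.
Σ |<v, e_j>|^2 = 41/21; ||v||^2 = 2; deficit = 1/21

Write each e_j = u_j / sqrt(<u_j, u_j>) where u_j is the displayed integer vector. Then <v, e_j> = <v, u_j> / sqrt(<u_j, u_j>), so |<v, e_j>|^2 = <v, u_j>^2 / <u_j, u_j>.
Coefficients: <v, e_1> = -1/sqrt(6), <v, e_2> = 5/sqrt(14).
Square and sum: Σ |<v, e_j>|^2 = 41/21.
Compute ||v||^2 = v·v = 2.
Deficit = 2 − 41/21 = 1/21 ≥ 0, confirming Bessel's inequality. (The deficit equals ||v − Σ <v,e_j> e_j||^2, the squared distance from v to span{e_j}.)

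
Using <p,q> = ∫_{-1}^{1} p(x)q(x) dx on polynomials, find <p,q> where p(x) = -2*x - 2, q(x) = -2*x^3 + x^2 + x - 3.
<p,q> = 164/15

Expand the product: p(x)·q(x) = 4*x^4 + 2*x^3 - 4*x^2 + 4*x + 6.
∫_{-1}^{1} of each monomial x^k gives [2/(k+1) if k even, 0 if k odd]. Integrating term-by-term (or equivalently evaluating the antiderivative F(x) = 4*x^5/5 + x^4/2 - 4*x^3/3 + 2*x^2 + 6*x at the endpoints):
  F(1) − F(−1) = 239/30 − (-89/30) = 164/15.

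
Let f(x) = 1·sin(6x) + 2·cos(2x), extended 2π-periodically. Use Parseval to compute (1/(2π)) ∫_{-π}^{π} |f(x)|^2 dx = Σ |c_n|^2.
Σ |c_n|^2 = 5/2

Expand |f|^2 and use orthogonality of {sin(nx), cos(mx)} on [-π, π]:
  ∫_{-π}^{π} sin(nx)^2 dx = π, ∫ cos(mx)^2 dx = π, and cross terms integrate to 0.
So ∫_{-π}^{π} f(x)^2 dx = 1^2 · π + 2^2 · π = (1 + 4)π.
Divide by 2π: (1 + 4)/2 = 5/2.
By Parseval, this equals Σ |c_n|^2.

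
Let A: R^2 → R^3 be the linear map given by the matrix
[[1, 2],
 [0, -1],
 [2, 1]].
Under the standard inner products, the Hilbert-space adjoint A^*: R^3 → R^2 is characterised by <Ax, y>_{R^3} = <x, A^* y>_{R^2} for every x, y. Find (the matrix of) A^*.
A^* = A^T =
[[1, 0, 2],
 [2, -1, 1]]

For real matrices with standard dot products, the defining identity <Ax, y> = <x, A^* y> gives (Ax)^T y = x^T (A^*) y, i.e. x^T A^T y = x^T (A^*) y. Since this holds for all x, y, we must have A^* = A^T. Therefore
A^* =
[[1, 0, 2],
 [2, -1, 1]].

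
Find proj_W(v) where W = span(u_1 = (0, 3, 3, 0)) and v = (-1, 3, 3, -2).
proj_W(v) = (0, 3, 3, 0)

Set up U = [u_1 | ... | u_1] ∈ R^(4×1). The projector onto W = col(U) is P = U (U^T U)^(-1) U^T.
Compute U^T U =
  [18],
and U^T v = (18).
Solve U^T U · c = U^T v for the coefficients: c = (1). The projection is proj_W(v) = U c.
Check: (v - proj_W(v)) · u_1 = 0  (should be 0).
Result: proj_W(v) = (0, 3, 3, 0).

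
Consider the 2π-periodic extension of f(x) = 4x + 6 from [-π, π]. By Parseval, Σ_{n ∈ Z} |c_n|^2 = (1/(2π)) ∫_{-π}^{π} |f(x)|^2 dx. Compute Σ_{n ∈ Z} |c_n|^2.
Σ |c_n|^2 = 16π^2/3 + 36

Expand and integrate term by term over [-π, π]:
  ∫ (4x)^2 dx = 16·(2π^3/3); ∫ 2·4·(6)·x dx = 0 (odd integrand); ∫ 6^2 dx = 36·2π.
So (1/(2π)) ∫_{-π}^{π} (4x + 6)^2 dx = 16π^2/3 + 36 = 16π^2/3 + 36.
Parseval ⇒ Σ |c_n|^2 = 16π^2/3 + 36.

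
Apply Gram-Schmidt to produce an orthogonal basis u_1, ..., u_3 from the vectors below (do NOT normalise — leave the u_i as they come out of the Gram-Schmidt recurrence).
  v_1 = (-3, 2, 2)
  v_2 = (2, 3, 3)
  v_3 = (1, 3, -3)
Orthogonal basis:
  u_1 = (-3, 2, 2)
  u_2 = (52/17, 39/17, 39/17)
  u_3 = (0, 3, -3)

Apply the Gram-Schmidt recurrence
  u_1 = v_1
  u_i = v_i − Σ_{j<i} ((v_i · u_j) / (u_j · u_j)) · u_j.

Step by step this gives:
  u_1 = (-3, 2, 2)
  u_2 = (52/17, 39/17, 39/17)
  u_3 = (0, 3, -3)

Orthogonality check:
  u_2 · u_1 = 0 (should be 0)
  u_3 · u_1 = 0 (should be 0)
  u_3 · u_2 = 0 (should be 0)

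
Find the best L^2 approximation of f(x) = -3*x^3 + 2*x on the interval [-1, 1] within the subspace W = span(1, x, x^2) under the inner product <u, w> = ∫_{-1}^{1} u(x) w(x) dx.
g(x) = x/5

The best approximation g ∈ W is the orthogonal projection of f onto W. Writing g = a_0 + a_1 x + a_2 x^2, the coefficients solve the normal equations G · a = b where
  G_{ij} = <φ_i, φ_j> and b_i = <f, φ_i>, with φ_0 = 1, φ_1 = x, φ_2 = x^2.
G =
  [2, 0, 2/3]
  [0, 2/3, 0]
  [2/3, 0, 2/5],
b = (0, 2/15, 0).
Solving gives a_0 = 0, a_1 = 1/5, a_2 = 0, so
  g(x) = x/5.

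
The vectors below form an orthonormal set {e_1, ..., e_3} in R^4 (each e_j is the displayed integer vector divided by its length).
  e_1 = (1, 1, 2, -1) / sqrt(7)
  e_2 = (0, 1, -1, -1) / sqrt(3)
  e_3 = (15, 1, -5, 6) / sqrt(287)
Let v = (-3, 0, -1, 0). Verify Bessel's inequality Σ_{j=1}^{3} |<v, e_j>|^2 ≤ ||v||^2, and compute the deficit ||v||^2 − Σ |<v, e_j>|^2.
Σ |<v, e_j>|^2 = 1166/123; ||v||^2 = 10; deficit = 64/123

Write each e_j = u_j / sqrt(<u_j, u_j>) where u_j is the displayed integer vector. Then <v, e_j> = <v, u_j> / sqrt(<u_j, u_j>), so |<v, e_j>|^2 = <v, u_j>^2 / <u_j, u_j>.
Coefficients: <v, e_1> = -5/sqrt(7), <v, e_2> = 1/sqrt(3), <v, e_3> = -40/sqrt(287).
Square and sum: Σ |<v, e_j>|^2 = 1166/123.
Compute ||v||^2 = v·v = 10.
Deficit = 10 − 1166/123 = 64/123 ≥ 0, confirming Bessel's inequality. (The deficit equals ||v − Σ <v,e_j> e_j||^2, the squared distance from v to span{e_j}.)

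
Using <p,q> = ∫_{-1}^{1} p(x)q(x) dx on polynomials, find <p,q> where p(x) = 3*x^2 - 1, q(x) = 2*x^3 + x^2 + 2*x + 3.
<p,q> = 8/15

Expand the product: p(x)·q(x) = 6*x^5 + 3*x^4 + 4*x^3 + 8*x^2 - 2*x - 3.
∫_{-1}^{1} of each monomial x^k gives [2/(k+1) if k even, 0 if k odd]. Integrating term-by-term (or equivalently evaluating the antiderivative F(x) = x^6 + 3*x^5/5 + x^4 + 8*x^3/3 - x^2 - 3*x at the endpoints):
  F(1) − F(−1) = 19/15 − (11/15) = 8/15.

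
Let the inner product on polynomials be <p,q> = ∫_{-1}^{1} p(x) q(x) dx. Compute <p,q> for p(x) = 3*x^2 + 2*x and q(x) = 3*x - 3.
<p,q> = -2

Expand the product: p(x)·q(x) = 9*x^3 - 3*x^2 - 6*x.
∫_{-1}^{1} of each monomial x^k gives [2/(k+1) if k even, 0 if k odd]. Integrating term-by-term (or equivalently evaluating the antiderivative F(x) = 9*x^4/4 - x^3 - 3*x^2 at the endpoints):
  F(1) − F(−1) = -7/4 − (1/4) = -2.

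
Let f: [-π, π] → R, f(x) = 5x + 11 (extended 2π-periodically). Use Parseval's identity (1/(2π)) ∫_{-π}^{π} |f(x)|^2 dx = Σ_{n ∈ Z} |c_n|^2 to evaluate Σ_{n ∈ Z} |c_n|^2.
Σ |c_n|^2 = 25π^2/3 + 121

Expand and integrate term by term over [-π, π]:
  ∫ (5x)^2 dx = 25·(2π^3/3); ∫ 2·5·(11)·x dx = 0 (odd integrand); ∫ 11^2 dx = 121·2π.
So (1/(2π)) ∫_{-π}^{π} (5x + 11)^2 dx = 25π^2/3 + 121 = 25π^2/3 + 121.
Parseval ⇒ Σ |c_n|^2 = 25π^2/3 + 121.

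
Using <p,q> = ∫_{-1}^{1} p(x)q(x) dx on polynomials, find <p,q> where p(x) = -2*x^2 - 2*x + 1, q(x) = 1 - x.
<p,q> = 2

Expand the product: p(x)·q(x) = 2*x^3 - 3*x + 1.
∫_{-1}^{1} of each monomial x^k gives [2/(k+1) if k even, 0 if k odd]. Integrating term-by-term (or equivalently evaluating the antiderivative F(x) = x^4/2 - 3*x^2/2 + x at the endpoints):
  F(1) − F(−1) = 0 − (-2) = 2.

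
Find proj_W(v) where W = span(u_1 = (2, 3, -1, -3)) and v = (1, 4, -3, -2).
proj_W(v) = (2, 3, -1, -3)

Set up U = [u_1 | ... | u_1] ∈ R^(4×1). The projector onto W = col(U) is P = U (U^T U)^(-1) U^T.
Compute U^T U =
  [23],
and U^T v = (23).
Solve U^T U · c = U^T v for the coefficients: c = (1). The projection is proj_W(v) = U c.
Check: (v - proj_W(v)) · u_1 = 0  (should be 0).
Result: proj_W(v) = (2, 3, -1, -3).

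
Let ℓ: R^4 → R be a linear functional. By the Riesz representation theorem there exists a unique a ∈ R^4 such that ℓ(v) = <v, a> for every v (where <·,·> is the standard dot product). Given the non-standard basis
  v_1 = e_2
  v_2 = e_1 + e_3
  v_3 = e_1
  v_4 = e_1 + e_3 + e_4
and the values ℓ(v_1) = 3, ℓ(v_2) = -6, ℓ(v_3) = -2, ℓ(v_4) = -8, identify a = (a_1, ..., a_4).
a = (-2, 3, -4, -2)

Write a = (a_1, ..., a_4) in the standard basis. For each basis vector v_i, ℓ(v_i) = <v_i, a> is a linear equation in the a_j's. Collect the n equations into a matrix system V a = ℓ, where row i of V is v_i (expressed in the standard basis). Since V is invertible (lower-triangular with 1s on the diagonal, up to permutation), solve by back-substitution:
  V =
[[0, 1, 0, 0],
 [1, 0, 1, 0],
 [1, 0, 0, 0],
 [1, 0, 1, 1]]
  V a = (3, -6, -2, -8)
Solving gives a = (-2, 3, -4, -2).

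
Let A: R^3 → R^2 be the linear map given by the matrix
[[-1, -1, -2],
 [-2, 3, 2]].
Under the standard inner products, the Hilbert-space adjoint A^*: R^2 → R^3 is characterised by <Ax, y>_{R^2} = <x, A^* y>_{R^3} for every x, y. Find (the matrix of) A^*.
A^* = A^T =
[[-1, -2],
 [-1, 3],
 [-2, 2]]

For real matrices with standard dot products, the defining identity <Ax, y> = <x, A^* y> gives (Ax)^T y = x^T (A^*) y, i.e. x^T A^T y = x^T (A^*) y. Since this holds for all x, y, we must have A^* = A^T. Therefore
A^* =
[[-1, -2],
 [-1, 3],
 [-2, 2]].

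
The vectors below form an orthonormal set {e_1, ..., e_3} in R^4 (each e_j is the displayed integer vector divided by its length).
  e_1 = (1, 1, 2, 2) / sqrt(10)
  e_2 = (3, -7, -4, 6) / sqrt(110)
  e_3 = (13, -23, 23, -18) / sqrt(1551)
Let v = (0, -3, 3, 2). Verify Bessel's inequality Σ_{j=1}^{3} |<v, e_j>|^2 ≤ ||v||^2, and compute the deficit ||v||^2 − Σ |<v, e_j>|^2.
Σ |<v, e_j>|^2 = 734/47; ||v||^2 = 22; deficit = 300/47

Write each e_j = u_j / sqrt(<u_j, u_j>) where u_j is the displayed integer vector. Then <v, e_j> = <v, u_j> / sqrt(<u_j, u_j>), so |<v, e_j>|^2 = <v, u_j>^2 / <u_j, u_j>.
Coefficients: <v, e_1> = 7/sqrt(10), <v, e_2> = 21/sqrt(110), <v, e_3> = 102/sqrt(1551).
Square and sum: Σ |<v, e_j>|^2 = 734/47.
Compute ||v||^2 = v·v = 22.
Deficit = 22 − 734/47 = 300/47 ≥ 0, confirming Bessel's inequality. (The deficit equals ||v − Σ <v,e_j> e_j||^2, the squared distance from v to span{e_j}.)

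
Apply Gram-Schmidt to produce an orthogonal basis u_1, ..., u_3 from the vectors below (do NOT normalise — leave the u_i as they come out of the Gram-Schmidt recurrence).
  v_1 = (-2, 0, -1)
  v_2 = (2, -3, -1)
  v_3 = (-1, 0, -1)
Orthogonal basis:
  u_1 = (-2, 0, -1)
  u_2 = (4/5, -3, -8/5)
  u_3 = (9/61, 12/61, -18/61)

Apply the Gram-Schmidt recurrence
  u_1 = v_1
  u_i = v_i − Σ_{j<i} ((v_i · u_j) / (u_j · u_j)) · u_j.

Step by step this gives:
  u_1 = (-2, 0, -1)
  u_2 = (4/5, -3, -8/5)
  u_3 = (9/61, 12/61, -18/61)

Orthogonality check:
  u_2 · u_1 = 0 (should be 0)
  u_3 · u_1 = 0 (should be 0)
  u_3 · u_2 = 0 (should be 0)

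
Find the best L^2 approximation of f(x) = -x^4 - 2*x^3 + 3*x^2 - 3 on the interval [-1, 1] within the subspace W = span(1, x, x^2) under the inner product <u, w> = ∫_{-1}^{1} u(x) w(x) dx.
g(x) = 15*x^2/7 - 6*x/5 - 102/35

The best approximation g ∈ W is the orthogonal projection of f onto W. Writing g = a_0 + a_1 x + a_2 x^2, the coefficients solve the normal equations G · a = b where
  G_{ij} = <φ_i, φ_j> and b_i = <f, φ_i>, with φ_0 = 1, φ_1 = x, φ_2 = x^2.
G =
  [2, 0, 2/3]
  [0, 2/3, 0]
  [2/3, 0, 2/5],
b = (-22/5, -4/5, -38/35).
Solving gives a_0 = -102/35, a_1 = -6/5, a_2 = 15/7, so
  g(x) = 15*x^2/7 - 6*x/5 - 102/35.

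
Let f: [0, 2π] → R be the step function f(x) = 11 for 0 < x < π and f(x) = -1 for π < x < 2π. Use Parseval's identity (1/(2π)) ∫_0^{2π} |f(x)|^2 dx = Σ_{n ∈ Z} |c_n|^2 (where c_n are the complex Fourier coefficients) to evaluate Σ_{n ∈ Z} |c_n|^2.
Σ |c_n|^2 = 61

Parseval equates the L^2 energy of f (normalised by 1/(2π)) with the ℓ^2 sum of its Fourier coefficients: (1/(2π)) ∫_0^{2π} |f|^2 = Σ |c_n|^2.
Compute the left side: (1/(2π)) [∫_0^π 11^2 dx + ∫_π^{2π} (-1)^2 dx] = (1/(2π)) · (121π + 1π) = (121 + 1)/2 = 61.
So Σ_{n ∈ Z} |c_n|^2 = 61.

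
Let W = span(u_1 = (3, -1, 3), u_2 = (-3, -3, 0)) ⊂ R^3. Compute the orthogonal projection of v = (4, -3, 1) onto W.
proj_W(v) = (5/2, -3/2, 3)

Set up U = [u_1 | ... | u_2] ∈ R^(3×2). The projector onto W = col(U) is P = U (U^T U)^(-1) U^T.
Compute U^T U =
  [19, -6]
  [-6, 18],
and U^T v = (18, -3).
Solve U^T U · c = U^T v for the coefficients: c = (1, 1/6). The projection is proj_W(v) = U c.
Check: (v - proj_W(v)) · u_1 = 0  (should be 0).
Check: (v - proj_W(v)) · u_2 = 0  (should be 0).
Result: proj_W(v) = (5/2, -3/2, 3).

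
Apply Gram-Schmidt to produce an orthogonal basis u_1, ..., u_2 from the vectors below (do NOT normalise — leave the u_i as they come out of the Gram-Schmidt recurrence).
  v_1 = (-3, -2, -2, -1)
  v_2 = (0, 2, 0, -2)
Orthogonal basis:
  u_1 = (-3, -2, -2, -1)
  u_2 = (-1/3, 16/9, -2/9, -19/9)

Apply the Gram-Schmidt recurrence
  u_1 = v_1
  u_i = v_i − Σ_{j<i} ((v_i · u_j) / (u_j · u_j)) · u_j.

Step by step this gives:
  u_1 = (-3, -2, -2, -1)
  u_2 = (-1/3, 16/9, -2/9, -19/9)

Orthogonality check:
  u_2 · u_1 = 0 (should be 0)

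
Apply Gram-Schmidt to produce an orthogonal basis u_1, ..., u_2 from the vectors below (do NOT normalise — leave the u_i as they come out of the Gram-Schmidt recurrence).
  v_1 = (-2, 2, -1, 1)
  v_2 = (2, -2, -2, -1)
Orthogonal basis:
  u_1 = (-2, 2, -1, 1)
  u_2 = (3/5, -3/5, -27/10, -3/10)

Apply the Gram-Schmidt recurrence
  u_1 = v_1
  u_i = v_i − Σ_{j<i} ((v_i · u_j) / (u_j · u_j)) · u_j.

Step by step this gives:
  u_1 = (-2, 2, -1, 1)
  u_2 = (3/5, -3/5, -27/10, -3/10)

Orthogonality check:
  u_2 · u_1 = 0 (should be 0)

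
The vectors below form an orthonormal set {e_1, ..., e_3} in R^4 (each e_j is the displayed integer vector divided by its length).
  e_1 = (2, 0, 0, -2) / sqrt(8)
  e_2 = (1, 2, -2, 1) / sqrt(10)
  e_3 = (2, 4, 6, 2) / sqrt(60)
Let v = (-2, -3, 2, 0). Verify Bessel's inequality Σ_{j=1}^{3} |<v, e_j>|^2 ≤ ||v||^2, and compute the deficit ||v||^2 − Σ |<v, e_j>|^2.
Σ |<v, e_j>|^2 = 50/3; ||v||^2 = 17; deficit = 1/3

Write each e_j = u_j / sqrt(<u_j, u_j>) where u_j is the displayed integer vector. Then <v, e_j> = <v, u_j> / sqrt(<u_j, u_j>), so |<v, e_j>|^2 = <v, u_j>^2 / <u_j, u_j>.
Coefficients: <v, e_1> = -4/sqrt(8), <v, e_2> = -12/sqrt(10), <v, e_3> = -4/sqrt(60).
Square and sum: Σ |<v, e_j>|^2 = 50/3.
Compute ||v||^2 = v·v = 17.
Deficit = 17 − 50/3 = 1/3 ≥ 0, confirming Bessel's inequality. (The deficit equals ||v − Σ <v,e_j> e_j||^2, the squared distance from v to span{e_j}.)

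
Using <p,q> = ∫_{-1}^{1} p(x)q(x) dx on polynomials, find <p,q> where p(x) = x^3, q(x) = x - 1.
<p,q> = 2/5

Expand the product: p(x)·q(x) = x^4 - x^3.
∫_{-1}^{1} of each monomial x^k gives [2/(k+1) if k even, 0 if k odd]. Integrating term-by-term (or equivalently evaluating the antiderivative F(x) = x^5/5 - x^4/4 at the endpoints):
  F(1) − F(−1) = -1/20 − (-9/20) = 2/5.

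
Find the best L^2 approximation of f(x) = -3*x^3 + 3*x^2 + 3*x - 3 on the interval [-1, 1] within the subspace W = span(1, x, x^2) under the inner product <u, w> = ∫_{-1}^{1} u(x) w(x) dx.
g(x) = 3*x^2 + 6*x/5 - 3

The best approximation g ∈ W is the orthogonal projection of f onto W. Writing g = a_0 + a_1 x + a_2 x^2, the coefficients solve the normal equations G · a = b where
  G_{ij} = <φ_i, φ_j> and b_i = <f, φ_i>, with φ_0 = 1, φ_1 = x, φ_2 = x^2.
G =
  [2, 0, 2/3]
  [0, 2/3, 0]
  [2/3, 0, 2/5],
b = (-4, 4/5, -4/5).
Solving gives a_0 = -3, a_1 = 6/5, a_2 = 3, so
  g(x) = 3*x^2 + 6*x/5 - 3.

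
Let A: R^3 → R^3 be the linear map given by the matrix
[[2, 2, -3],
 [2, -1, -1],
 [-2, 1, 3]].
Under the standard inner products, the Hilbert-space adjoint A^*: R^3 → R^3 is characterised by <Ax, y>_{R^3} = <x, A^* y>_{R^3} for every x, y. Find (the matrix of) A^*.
A^* = A^T =
[[2, 2, -2],
 [2, -1, 1],
 [-3, -1, 3]]

For real matrices with standard dot products, the defining identity <Ax, y> = <x, A^* y> gives (Ax)^T y = x^T (A^*) y, i.e. x^T A^T y = x^T (A^*) y. Since this holds for all x, y, we must have A^* = A^T. Therefore
A^* =
[[2, 2, -2],
 [2, -1, 1],
 [-3, -1, 3]].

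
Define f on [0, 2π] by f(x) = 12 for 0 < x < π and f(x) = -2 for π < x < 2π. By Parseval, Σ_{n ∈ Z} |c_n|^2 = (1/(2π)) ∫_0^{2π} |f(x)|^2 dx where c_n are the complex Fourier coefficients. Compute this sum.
Σ |c_n|^2 = 74

Parseval equates the L^2 energy of f (normalised by 1/(2π)) with the ℓ^2 sum of its Fourier coefficients: (1/(2π)) ∫_0^{2π} |f|^2 = Σ |c_n|^2.
Compute the left side: (1/(2π)) [∫_0^π 12^2 dx + ∫_π^{2π} (-2)^2 dx] = (1/(2π)) · (144π + 4π) = (144 + 4)/2 = 74.
So Σ_{n ∈ Z} |c_n|^2 = 74.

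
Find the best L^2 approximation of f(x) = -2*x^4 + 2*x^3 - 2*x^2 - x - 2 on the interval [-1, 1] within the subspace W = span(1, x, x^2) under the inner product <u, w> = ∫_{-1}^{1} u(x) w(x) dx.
g(x) = -26*x^2/7 + x/5 - 64/35

The best approximation g ∈ W is the orthogonal projection of f onto W. Writing g = a_0 + a_1 x + a_2 x^2, the coefficients solve the normal equations G · a = b where
  G_{ij} = <φ_i, φ_j> and b_i = <f, φ_i>, with φ_0 = 1, φ_1 = x, φ_2 = x^2.
G =
  [2, 0, 2/3]
  [0, 2/3, 0]
  [2/3, 0, 2/5],
b = (-92/15, 2/15, -284/105).
Solving gives a_0 = -64/35, a_1 = 1/5, a_2 = -26/7, so
  g(x) = -26*x^2/7 + x/5 - 64/35.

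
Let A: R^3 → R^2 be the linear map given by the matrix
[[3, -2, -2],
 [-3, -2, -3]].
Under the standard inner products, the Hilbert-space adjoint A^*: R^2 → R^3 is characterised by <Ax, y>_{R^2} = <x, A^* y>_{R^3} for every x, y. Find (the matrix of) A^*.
A^* = A^T =
[[3, -3],
 [-2, -2],
 [-2, -3]]

For real matrices with standard dot products, the defining identity <Ax, y> = <x, A^* y> gives (Ax)^T y = x^T (A^*) y, i.e. x^T A^T y = x^T (A^*) y. Since this holds for all x, y, we must have A^* = A^T. Therefore
A^* =
[[3, -3],
 [-2, -2],
 [-2, -3]].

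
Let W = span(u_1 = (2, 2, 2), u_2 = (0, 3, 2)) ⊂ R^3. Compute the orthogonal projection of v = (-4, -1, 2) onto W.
proj_W(v) = (-22/7, 5/7, -4/7)

Set up U = [u_1 | ... | u_2] ∈ R^(3×2). The projector onto W = col(U) is P = U (U^T U)^(-1) U^T.
Compute U^T U =
  [12, 10]
  [10, 13],
and U^T v = (-6, 1).
Solve U^T U · c = U^T v for the coefficients: c = (-11/7, 9/7). The projection is proj_W(v) = U c.
Check: (v - proj_W(v)) · u_1 = 0  (should be 0).
Check: (v - proj_W(v)) · u_2 = 0  (should be 0).
Result: proj_W(v) = (-22/7, 5/7, -4/7).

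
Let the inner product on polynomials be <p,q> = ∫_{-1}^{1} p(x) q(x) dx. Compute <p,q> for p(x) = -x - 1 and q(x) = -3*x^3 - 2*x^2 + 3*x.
<p,q> = 8/15

Expand the product: p(x)·q(x) = 3*x^4 + 5*x^3 - x^2 - 3*x.
∫_{-1}^{1} of each monomial x^k gives [2/(k+1) if k even, 0 if k odd]. Integrating term-by-term (or equivalently evaluating the antiderivative F(x) = 3*x^5/5 + 5*x^4/4 - x^3/3 - 3*x^2/2 at the endpoints):
  F(1) − F(−1) = 1/60 − (-31/60) = 8/15.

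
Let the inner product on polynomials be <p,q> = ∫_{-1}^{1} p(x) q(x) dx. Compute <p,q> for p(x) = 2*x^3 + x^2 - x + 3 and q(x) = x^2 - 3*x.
<p,q> = 2

Expand the product: p(x)·q(x) = 2*x^5 - 5*x^4 - 4*x^3 + 6*x^2 - 9*x.
∫_{-1}^{1} of each monomial x^k gives [2/(k+1) if k even, 0 if k odd]. Integrating term-by-term (or equivalently evaluating the antiderivative F(x) = x^6/3 - x^5 - x^4 + 2*x^3 - 9*x^2/2 at the endpoints):
  F(1) − F(−1) = -25/6 − (-37/6) = 2.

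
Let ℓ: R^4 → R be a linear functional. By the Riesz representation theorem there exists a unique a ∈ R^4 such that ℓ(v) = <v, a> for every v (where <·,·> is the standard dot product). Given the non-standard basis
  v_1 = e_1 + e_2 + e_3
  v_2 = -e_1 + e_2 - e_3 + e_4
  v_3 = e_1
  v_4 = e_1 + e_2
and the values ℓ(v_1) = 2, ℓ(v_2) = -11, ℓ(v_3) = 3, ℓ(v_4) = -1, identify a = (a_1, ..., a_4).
a = (3, -4, 3, -1)

Write a = (a_1, ..., a_4) in the standard basis. For each basis vector v_i, ℓ(v_i) = <v_i, a> is a linear equation in the a_j's. Collect the n equations into a matrix system V a = ℓ, where row i of V is v_i (expressed in the standard basis). Since V is invertible (lower-triangular with 1s on the diagonal, up to permutation), solve by back-substitution:
  V =
[[1, 1, 1, 0],
 [-1, 1, -1, 1],
 [1, 0, 0, 0],
 [1, 1, 0, 0]]
  V a = (2, -11, 3, -1)
Solving gives a = (3, -4, 3, -1).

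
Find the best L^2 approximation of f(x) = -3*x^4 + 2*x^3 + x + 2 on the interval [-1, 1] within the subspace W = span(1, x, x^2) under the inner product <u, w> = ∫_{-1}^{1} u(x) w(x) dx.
g(x) = -18*x^2/7 + 11*x/5 + 79/35

The best approximation g ∈ W is the orthogonal projection of f onto W. Writing g = a_0 + a_1 x + a_2 x^2, the coefficients solve the normal equations G · a = b where
  G_{ij} = <φ_i, φ_j> and b_i = <f, φ_i>, with φ_0 = 1, φ_1 = x, φ_2 = x^2.
G =
  [2, 0, 2/3]
  [0, 2/3, 0]
  [2/3, 0, 2/5],
b = (14/5, 22/15, 10/21).
Solving gives a_0 = 79/35, a_1 = 11/5, a_2 = -18/7, so
  g(x) = -18*x^2/7 + 11*x/5 + 79/35.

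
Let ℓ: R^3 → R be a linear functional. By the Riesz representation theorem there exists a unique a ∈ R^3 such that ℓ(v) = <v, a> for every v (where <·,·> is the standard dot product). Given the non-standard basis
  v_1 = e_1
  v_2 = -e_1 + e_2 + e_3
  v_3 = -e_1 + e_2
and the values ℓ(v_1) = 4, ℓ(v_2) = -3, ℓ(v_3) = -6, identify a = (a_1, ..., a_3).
a = (4, -2, 3)

Write a = (a_1, ..., a_3) in the standard basis. For each basis vector v_i, ℓ(v_i) = <v_i, a> is a linear equation in the a_j's. Collect the n equations into a matrix system V a = ℓ, where row i of V is v_i (expressed in the standard basis). Since V is invertible (lower-triangular with 1s on the diagonal, up to permutation), solve by back-substitution:
  V =
[[1, 0, 0],
 [-1, 1, 1],
 [-1, 1, 0]]
  V a = (4, -3, -6)
Solving gives a = (4, -2, 3).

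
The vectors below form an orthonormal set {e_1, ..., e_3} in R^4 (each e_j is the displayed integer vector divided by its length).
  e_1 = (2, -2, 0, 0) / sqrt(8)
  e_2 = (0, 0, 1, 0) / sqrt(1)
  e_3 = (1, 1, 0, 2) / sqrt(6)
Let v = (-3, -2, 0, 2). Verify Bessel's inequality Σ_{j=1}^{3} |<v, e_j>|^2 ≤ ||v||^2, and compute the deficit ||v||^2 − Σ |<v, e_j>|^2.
Σ |<v, e_j>|^2 = 2/3; ||v||^2 = 17; deficit = 49/3

Write each e_j = u_j / sqrt(<u_j, u_j>) where u_j is the displayed integer vector. Then <v, e_j> = <v, u_j> / sqrt(<u_j, u_j>), so |<v, e_j>|^2 = <v, u_j>^2 / <u_j, u_j>.
Coefficients: <v, e_1> = -2/sqrt(8), <v, e_2> = 0/sqrt(1), <v, e_3> = -1/sqrt(6).
Square and sum: Σ |<v, e_j>|^2 = 2/3.
Compute ||v||^2 = v·v = 17.
Deficit = 17 − 2/3 = 49/3 ≥ 0, confirming Bessel's inequality. (The deficit equals ||v − Σ <v,e_j> e_j||^2, the squared distance from v to span{e_j}.)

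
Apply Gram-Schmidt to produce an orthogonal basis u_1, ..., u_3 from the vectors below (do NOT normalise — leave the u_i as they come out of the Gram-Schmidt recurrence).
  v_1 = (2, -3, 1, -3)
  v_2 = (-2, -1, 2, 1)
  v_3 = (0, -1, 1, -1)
Orthogonal basis:
  u_1 = (2, -3, 1, -3)
  u_2 = (-42/23, -29/23, 48/23, 17/23)
  u_3 = (-14/113, 28/113, 16/113, -32/113)

Apply the Gram-Schmidt recurrence
  u_1 = v_1
  u_i = v_i − Σ_{j<i} ((v_i · u_j) / (u_j · u_j)) · u_j.

Step by step this gives:
  u_1 = (2, -3, 1, -3)
  u_2 = (-42/23, -29/23, 48/23, 17/23)
  u_3 = (-14/113, 28/113, 16/113, -32/113)

Orthogonality check:
  u_2 · u_1 = 0 (should be 0)
  u_3 · u_1 = 0 (should be 0)
  u_3 · u_2 = 0 (should be 0)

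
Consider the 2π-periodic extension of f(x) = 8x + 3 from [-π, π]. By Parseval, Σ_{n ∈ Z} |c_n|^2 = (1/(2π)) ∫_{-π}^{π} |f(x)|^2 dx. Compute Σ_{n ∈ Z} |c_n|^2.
Σ |c_n|^2 = 64π^2/3 + 9

Expand and integrate term by term over [-π, π]:
  ∫ (8x)^2 dx = 64·(2π^3/3); ∫ 2·8·(3)·x dx = 0 (odd integrand); ∫ 3^2 dx = 9·2π.
So (1/(2π)) ∫_{-π}^{π} (8x + 3)^2 dx = 64π^2/3 + 9 = 64π^2/3 + 9.
Parseval ⇒ Σ |c_n|^2 = 64π^2/3 + 9.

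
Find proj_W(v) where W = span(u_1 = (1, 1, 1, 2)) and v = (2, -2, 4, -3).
proj_W(v) = (-2/7, -2/7, -2/7, -4/7)

Set up U = [u_1 | ... | u_1] ∈ R^(4×1). The projector onto W = col(U) is P = U (U^T U)^(-1) U^T.
Compute U^T U =
  [7],
and U^T v = (-2).
Solve U^T U · c = U^T v for the coefficients: c = (-2/7). The projection is proj_W(v) = U c.
Check: (v - proj_W(v)) · u_1 = 0  (should be 0).
Result: proj_W(v) = (-2/7, -2/7, -2/7, -4/7).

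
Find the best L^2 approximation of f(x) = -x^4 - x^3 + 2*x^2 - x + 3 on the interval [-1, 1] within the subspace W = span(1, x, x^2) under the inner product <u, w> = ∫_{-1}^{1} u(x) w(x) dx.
g(x) = 8*x^2/7 - 8*x/5 + 108/35

The best approximation g ∈ W is the orthogonal projection of f onto W. Writing g = a_0 + a_1 x + a_2 x^2, the coefficients solve the normal equations G · a = b where
  G_{ij} = <φ_i, φ_j> and b_i = <f, φ_i>, with φ_0 = 1, φ_1 = x, φ_2 = x^2.
G =
  [2, 0, 2/3]
  [0, 2/3, 0]
  [2/3, 0, 2/5],
b = (104/15, -16/15, 88/35).
Solving gives a_0 = 108/35, a_1 = -8/5, a_2 = 8/7, so
  g(x) = 8*x^2/7 - 8*x/5 + 108/35.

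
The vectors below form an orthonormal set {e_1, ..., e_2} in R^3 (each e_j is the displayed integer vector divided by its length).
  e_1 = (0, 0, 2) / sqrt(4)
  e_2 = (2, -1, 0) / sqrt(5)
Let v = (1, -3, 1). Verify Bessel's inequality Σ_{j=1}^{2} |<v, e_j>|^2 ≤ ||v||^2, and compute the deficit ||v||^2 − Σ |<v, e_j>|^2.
Σ |<v, e_j>|^2 = 6; ||v||^2 = 11; deficit = 5

Write each e_j = u_j / sqrt(<u_j, u_j>) where u_j is the displayed integer vector. Then <v, e_j> = <v, u_j> / sqrt(<u_j, u_j>), so |<v, e_j>|^2 = <v, u_j>^2 / <u_j, u_j>.
Coefficients: <v, e_1> = 2/sqrt(4), <v, e_2> = 5/sqrt(5).
Square and sum: Σ |<v, e_j>|^2 = 6.
Compute ||v||^2 = v·v = 11.
Deficit = 11 − 6 = 5 ≥ 0, confirming Bessel's inequality. (The deficit equals ||v − Σ <v,e_j> e_j||^2, the squared distance from v to span{e_j}.)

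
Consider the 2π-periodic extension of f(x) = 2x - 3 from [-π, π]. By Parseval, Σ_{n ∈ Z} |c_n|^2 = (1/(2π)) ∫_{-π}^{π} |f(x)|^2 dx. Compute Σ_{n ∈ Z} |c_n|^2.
Σ |c_n|^2 = 4π^2/3 + 9

Expand and integrate term by term over [-π, π]:
  ∫ (2x)^2 dx = 4·(2π^3/3); ∫ 2·2·(-3)·x dx = 0 (odd integrand); ∫ (-3)^2 dx = 9·2π.
So (1/(2π)) ∫_{-π}^{π} (2x - 3)^2 dx = 4π^2/3 + 9 = 4π^2/3 + 9.
Parseval ⇒ Σ |c_n|^2 = 4π^2/3 + 9.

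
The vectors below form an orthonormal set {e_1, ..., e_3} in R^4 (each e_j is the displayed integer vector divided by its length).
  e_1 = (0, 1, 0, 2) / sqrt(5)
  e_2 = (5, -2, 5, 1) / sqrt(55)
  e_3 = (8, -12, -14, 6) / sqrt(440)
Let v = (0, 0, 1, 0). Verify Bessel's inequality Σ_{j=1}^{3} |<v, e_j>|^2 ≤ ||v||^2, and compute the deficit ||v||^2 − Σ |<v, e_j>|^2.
Σ |<v, e_j>|^2 = 9/10; ||v||^2 = 1; deficit = 1/10

Write each e_j = u_j / sqrt(<u_j, u_j>) where u_j is the displayed integer vector. Then <v, e_j> = <v, u_j> / sqrt(<u_j, u_j>), so |<v, e_j>|^2 = <v, u_j>^2 / <u_j, u_j>.
Coefficients: <v, e_1> = 0/sqrt(5), <v, e_2> = 5/sqrt(55), <v, e_3> = -14/sqrt(440).
Square and sum: Σ |<v, e_j>|^2 = 9/10.
Compute ||v||^2 = v·v = 1.
Deficit = 1 − 9/10 = 1/10 ≥ 0, confirming Bessel's inequality. (The deficit equals ||v − Σ <v,e_j> e_j||^2, the squared distance from v to span{e_j}.)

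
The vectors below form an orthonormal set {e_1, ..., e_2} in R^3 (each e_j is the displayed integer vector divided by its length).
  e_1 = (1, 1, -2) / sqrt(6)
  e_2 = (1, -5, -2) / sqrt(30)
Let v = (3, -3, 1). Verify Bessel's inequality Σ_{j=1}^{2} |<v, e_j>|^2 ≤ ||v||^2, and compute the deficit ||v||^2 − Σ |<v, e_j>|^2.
Σ |<v, e_j>|^2 = 46/5; ||v||^2 = 19; deficit = 49/5

Write each e_j = u_j / sqrt(<u_j, u_j>) where u_j is the displayed integer vector. Then <v, e_j> = <v, u_j> / sqrt(<u_j, u_j>), so |<v, e_j>|^2 = <v, u_j>^2 / <u_j, u_j>.
Coefficients: <v, e_1> = -2/sqrt(6), <v, e_2> = 16/sqrt(30).
Square and sum: Σ |<v, e_j>|^2 = 46/5.
Compute ||v||^2 = v·v = 19.
Deficit = 19 − 46/5 = 49/5 ≥ 0, confirming Bessel's inequality. (The deficit equals ||v − Σ <v,e_j> e_j||^2, the squared distance from v to span{e_j}.)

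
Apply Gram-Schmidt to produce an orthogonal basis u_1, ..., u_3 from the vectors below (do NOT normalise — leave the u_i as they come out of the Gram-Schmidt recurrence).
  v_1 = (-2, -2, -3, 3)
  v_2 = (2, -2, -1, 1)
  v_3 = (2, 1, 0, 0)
Orthogonal basis:
  u_1 = (-2, -2, -3, 3)
  u_2 = (32/13, -20/13, -4/13, 4/13)
  u_3 = (4/7, 8/7, -4/7, 4/7)

Apply the Gram-Schmidt recurrence
  u_1 = v_1
  u_i = v_i − Σ_{j<i} ((v_i · u_j) / (u_j · u_j)) · u_j.

Step by step this gives:
  u_1 = (-2, -2, -3, 3)
  u_2 = (32/13, -20/13, -4/13, 4/13)
  u_3 = (4/7, 8/7, -4/7, 4/7)

Orthogonality check:
  u_2 · u_1 = 0 (should be 0)
  u_3 · u_1 = 0 (should be 0)
  u_3 · u_2 = 0 (should be 0)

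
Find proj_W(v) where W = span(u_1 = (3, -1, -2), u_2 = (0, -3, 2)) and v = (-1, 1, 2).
proj_W(v) = (-309/181, 85/181, 218/181)

Set up U = [u_1 | ... | u_2] ∈ R^(3×2). The projector onto W = col(U) is P = U (U^T U)^(-1) U^T.
Compute U^T U =
  [14, -1]
  [-1, 13],
and U^T v = (-8, 1).
Solve U^T U · c = U^T v for the coefficients: c = (-103/181, 6/181). The projection is proj_W(v) = U c.
Check: (v - proj_W(v)) · u_1 = 0  (should be 0).
Check: (v - proj_W(v)) · u_2 = 0  (should be 0).
Result: proj_W(v) = (-309/181, 85/181, 218/181).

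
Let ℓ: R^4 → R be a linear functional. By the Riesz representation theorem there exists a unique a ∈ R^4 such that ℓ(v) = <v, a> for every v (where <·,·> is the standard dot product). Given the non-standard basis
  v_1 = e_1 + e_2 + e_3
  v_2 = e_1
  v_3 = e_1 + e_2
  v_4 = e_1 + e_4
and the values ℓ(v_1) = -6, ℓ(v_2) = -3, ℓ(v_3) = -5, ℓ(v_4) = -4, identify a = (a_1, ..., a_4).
a = (-3, -2, -1, -1)

Write a = (a_1, ..., a_4) in the standard basis. For each basis vector v_i, ℓ(v_i) = <v_i, a> is a linear equation in the a_j's. Collect the n equations into a matrix system V a = ℓ, where row i of V is v_i (expressed in the standard basis). Since V is invertible (lower-triangular with 1s on the diagonal, up to permutation), solve by back-substitution:
  V =
[[1, 1, 1, 0],
 [1, 0, 0, 0],
 [1, 1, 0, 0],
 [1, 0, 0, 1]]
  V a = (-6, -3, -5, -4)
Solving gives a = (-3, -2, -1, -1).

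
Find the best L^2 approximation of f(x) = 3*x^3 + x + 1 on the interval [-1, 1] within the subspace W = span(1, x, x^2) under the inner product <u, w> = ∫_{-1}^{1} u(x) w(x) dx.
g(x) = 14*x/5 + 1

The best approximation g ∈ W is the orthogonal projection of f onto W. Writing g = a_0 + a_1 x + a_2 x^2, the coefficients solve the normal equations G · a = b where
  G_{ij} = <φ_i, φ_j> and b_i = <f, φ_i>, with φ_0 = 1, φ_1 = x, φ_2 = x^2.
G =
  [2, 0, 2/3]
  [0, 2/3, 0]
  [2/3, 0, 2/5],
b = (2, 28/15, 2/3).
Solving gives a_0 = 1, a_1 = 14/5, a_2 = 0, so
  g(x) = 14*x/5 + 1.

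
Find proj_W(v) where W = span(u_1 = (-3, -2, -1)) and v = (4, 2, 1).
proj_W(v) = (51/14, 17/7, 17/14)

Set up U = [u_1 | ... | u_1] ∈ R^(3×1). The projector onto W = col(U) is P = U (U^T U)^(-1) U^T.
Compute U^T U =
  [14],
and U^T v = (-17).
Solve U^T U · c = U^T v for the coefficients: c = (-17/14). The projection is proj_W(v) = U c.
Check: (v - proj_W(v)) · u_1 = 0  (should be 0).
Result: proj_W(v) = (51/14, 17/7, 17/14).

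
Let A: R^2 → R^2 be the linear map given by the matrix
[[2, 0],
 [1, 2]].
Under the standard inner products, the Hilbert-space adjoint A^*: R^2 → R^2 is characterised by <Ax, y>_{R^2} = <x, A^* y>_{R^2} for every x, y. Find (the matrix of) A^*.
A^* = A^T =
[[2, 1],
 [0, 2]]

For real matrices with standard dot products, the defining identity <Ax, y> = <x, A^* y> gives (Ax)^T y = x^T (A^*) y, i.e. x^T A^T y = x^T (A^*) y. Since this holds for all x, y, we must have A^* = A^T. Therefore
A^* =
[[2, 1],
 [0, 2]].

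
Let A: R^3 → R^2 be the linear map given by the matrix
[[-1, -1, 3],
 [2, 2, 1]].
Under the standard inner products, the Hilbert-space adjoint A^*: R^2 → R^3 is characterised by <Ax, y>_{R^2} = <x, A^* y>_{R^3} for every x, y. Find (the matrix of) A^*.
A^* = A^T =
[[-1, 2],
 [-1, 2],
 [3, 1]]

For real matrices with standard dot products, the defining identity <Ax, y> = <x, A^* y> gives (Ax)^T y = x^T (A^*) y, i.e. x^T A^T y = x^T (A^*) y. Since this holds for all x, y, we must have A^* = A^T. Therefore
A^* =
[[-1, 2],
 [-1, 2],
 [3, 1]].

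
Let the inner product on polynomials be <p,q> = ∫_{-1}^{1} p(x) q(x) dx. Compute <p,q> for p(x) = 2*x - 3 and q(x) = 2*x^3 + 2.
<p,q> = -52/5

Expand the product: p(x)·q(x) = 4*x^4 - 6*x^3 + 4*x - 6.
∫_{-1}^{1} of each monomial x^k gives [2/(k+1) if k even, 0 if k odd]. Integrating term-by-term (or equivalently evaluating the antiderivative F(x) = 4*x^5/5 - 3*x^4/2 + 2*x^2 - 6*x at the endpoints):
  F(1) − F(−1) = -47/10 − (57/10) = -52/5.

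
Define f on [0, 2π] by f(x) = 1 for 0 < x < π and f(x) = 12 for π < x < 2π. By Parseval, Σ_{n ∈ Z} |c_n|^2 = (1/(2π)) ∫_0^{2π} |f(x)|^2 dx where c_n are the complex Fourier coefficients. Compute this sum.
Σ |c_n|^2 = 145/2

Parseval equates the L^2 energy of f (normalised by 1/(2π)) with the ℓ^2 sum of its Fourier coefficients: (1/(2π)) ∫_0^{2π} |f|^2 = Σ |c_n|^2.
Compute the left side: (1/(2π)) [∫_0^π 1^2 dx + ∫_π^{2π} 12^2 dx] = (1/(2π)) · (1π + 144π) = (1 + 144)/2 = 145/2.
So Σ_{n ∈ Z} |c_n|^2 = 145/2.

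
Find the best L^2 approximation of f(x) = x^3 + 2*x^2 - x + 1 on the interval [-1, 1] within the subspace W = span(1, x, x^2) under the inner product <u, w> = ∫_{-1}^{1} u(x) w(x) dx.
g(x) = 2*x^2 - 2*x/5 + 1

The best approximation g ∈ W is the orthogonal projection of f onto W. Writing g = a_0 + a_1 x + a_2 x^2, the coefficients solve the normal equations G · a = b where
  G_{ij} = <φ_i, φ_j> and b_i = <f, φ_i>, with φ_0 = 1, φ_1 = x, φ_2 = x^2.
G =
  [2, 0, 2/3]
  [0, 2/3, 0]
  [2/3, 0, 2/5],
b = (10/3, -4/15, 22/15).
Solving gives a_0 = 1, a_1 = -2/5, a_2 = 2, so
  g(x) = 2*x^2 - 2*x/5 + 1.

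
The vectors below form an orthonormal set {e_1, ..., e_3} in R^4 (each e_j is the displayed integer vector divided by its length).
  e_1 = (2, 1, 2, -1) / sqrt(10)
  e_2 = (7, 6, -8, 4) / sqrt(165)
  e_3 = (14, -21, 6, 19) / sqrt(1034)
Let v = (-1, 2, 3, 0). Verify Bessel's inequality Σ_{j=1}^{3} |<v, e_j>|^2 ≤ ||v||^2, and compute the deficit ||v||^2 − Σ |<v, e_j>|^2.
Σ |<v, e_j>|^2 = 1013/141; ||v||^2 = 14; deficit = 961/141

Write each e_j = u_j / sqrt(<u_j, u_j>) where u_j is the displayed integer vector. Then <v, e_j> = <v, u_j> / sqrt(<u_j, u_j>), so |<v, e_j>|^2 = <v, u_j>^2 / <u_j, u_j>.
Coefficients: <v, e_1> = 6/sqrt(10), <v, e_2> = -19/sqrt(165), <v, e_3> = -38/sqrt(1034).
Square and sum: Σ |<v, e_j>|^2 = 1013/141.
Compute ||v||^2 = v·v = 14.
Deficit = 14 − 1013/141 = 961/141 ≥ 0, confirming Bessel's inequality. (The deficit equals ||v − Σ <v,e_j> e_j||^2, the squared distance from v to span{e_j}.)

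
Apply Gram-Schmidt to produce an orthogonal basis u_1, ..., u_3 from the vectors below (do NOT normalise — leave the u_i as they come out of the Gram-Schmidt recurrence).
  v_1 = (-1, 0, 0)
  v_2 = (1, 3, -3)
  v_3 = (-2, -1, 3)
Orthogonal basis:
  u_1 = (-1, 0, 0)
  u_2 = (0, 3, -3)
  u_3 = (0, 1, 1)

Apply the Gram-Schmidt recurrence
  u_1 = v_1
  u_i = v_i − Σ_{j<i} ((v_i · u_j) / (u_j · u_j)) · u_j.

Step by step this gives:
  u_1 = (-1, 0, 0)
  u_2 = (0, 3, -3)
  u_3 = (0, 1, 1)

Orthogonality check:
  u_2 · u_1 = 0 (should be 0)
  u_3 · u_1 = 0 (should be 0)
  u_3 · u_2 = 0 (should be 0)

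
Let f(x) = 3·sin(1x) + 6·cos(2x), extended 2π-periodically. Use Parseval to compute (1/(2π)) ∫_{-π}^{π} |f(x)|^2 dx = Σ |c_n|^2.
Σ |c_n|^2 = 45/2

Expand |f|^2 and use orthogonality of {sin(nx), cos(mx)} on [-π, π]:
  ∫_{-π}^{π} sin(nx)^2 dx = π, ∫ cos(mx)^2 dx = π, and cross terms integrate to 0.
So ∫_{-π}^{π} f(x)^2 dx = 3^2 · π + 6^2 · π = (9 + 36)π.
Divide by 2π: (9 + 36)/2 = 45/2.
By Parseval, this equals Σ |c_n|^2.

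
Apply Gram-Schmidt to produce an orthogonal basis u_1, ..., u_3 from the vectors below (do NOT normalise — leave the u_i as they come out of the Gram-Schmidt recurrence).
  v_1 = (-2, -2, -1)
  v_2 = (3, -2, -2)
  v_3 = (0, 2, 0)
Orthogonal basis:
  u_1 = (-2, -2, -1)
  u_2 = (3, -2, -2)
  u_3 = (-28/153, 98/153, -140/153)

Apply the Gram-Schmidt recurrence
  u_1 = v_1
  u_i = v_i − Σ_{j<i} ((v_i · u_j) / (u_j · u_j)) · u_j.

Step by step this gives:
  u_1 = (-2, -2, -1)
  u_2 = (3, -2, -2)
  u_3 = (-28/153, 98/153, -140/153)

Orthogonality check:
  u_2 · u_1 = 0 (should be 0)
  u_3 · u_1 = 0 (should be 0)
  u_3 · u_2 = 0 (should be 0)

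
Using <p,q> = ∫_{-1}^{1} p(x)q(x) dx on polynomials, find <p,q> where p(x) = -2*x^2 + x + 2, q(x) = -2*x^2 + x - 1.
<p,q> = -46/15

Expand the product: p(x)·q(x) = 4*x^4 - 4*x^3 - x^2 + x - 2.
∫_{-1}^{1} of each monomial x^k gives [2/(k+1) if k even, 0 if k odd]. Integrating term-by-term (or equivalently evaluating the antiderivative F(x) = 4*x^5/5 - x^4 - x^3/3 + x^2/2 - 2*x at the endpoints):
  F(1) − F(−1) = -61/30 − (31/30) = -46/15.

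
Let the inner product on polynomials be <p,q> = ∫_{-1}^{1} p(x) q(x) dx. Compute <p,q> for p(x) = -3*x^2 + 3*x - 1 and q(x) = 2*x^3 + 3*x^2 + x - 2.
<p,q> = 34/5

Expand the product: p(x)·q(x) = -6*x^5 - 3*x^4 + 4*x^3 + 6*x^2 - 7*x + 2.
∫_{-1}^{1} of each monomial x^k gives [2/(k+1) if k even, 0 if k odd]. Integrating term-by-term (or equivalently evaluating the antiderivative F(x) = -x^6 - 3*x^5/5 + x^4 + 2*x^3 - 7*x^2/2 + 2*x at the endpoints):
  F(1) − F(−1) = -1/10 − (-69/10) = 34/5.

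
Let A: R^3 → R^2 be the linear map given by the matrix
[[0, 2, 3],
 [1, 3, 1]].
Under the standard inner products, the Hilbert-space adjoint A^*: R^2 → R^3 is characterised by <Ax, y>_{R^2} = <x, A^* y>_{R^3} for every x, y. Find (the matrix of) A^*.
A^* = A^T =
[[0, 1],
 [2, 3],
 [3, 1]]

For real matrices with standard dot products, the defining identity <Ax, y> = <x, A^* y> gives (Ax)^T y = x^T (A^*) y, i.e. x^T A^T y = x^T (A^*) y. Since this holds for all x, y, we must have A^* = A^T. Therefore
A^* =
[[0, 1],
 [2, 3],
 [3, 1]].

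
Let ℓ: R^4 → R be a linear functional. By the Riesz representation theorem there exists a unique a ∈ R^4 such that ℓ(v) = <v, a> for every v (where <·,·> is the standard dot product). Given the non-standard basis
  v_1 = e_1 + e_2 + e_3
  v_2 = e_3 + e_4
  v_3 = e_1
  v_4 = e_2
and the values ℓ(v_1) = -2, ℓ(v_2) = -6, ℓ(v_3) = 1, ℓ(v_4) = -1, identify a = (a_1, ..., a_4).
a = (1, -1, -2, -4)

Write a = (a_1, ..., a_4) in the standard basis. For each basis vector v_i, ℓ(v_i) = <v_i, a> is a linear equation in the a_j's. Collect the n equations into a matrix system V a = ℓ, where row i of V is v_i (expressed in the standard basis). Since V is invertible (lower-triangular with 1s on the diagonal, up to permutation), solve by back-substitution:
  V =
[[1, 1, 1, 0],
 [0, 0, 1, 1],
 [1, 0, 0, 0],
 [0, 1, 0, 0]]
  V a = (-2, -6, 1, -1)
Solving gives a = (1, -1, -2, -4).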